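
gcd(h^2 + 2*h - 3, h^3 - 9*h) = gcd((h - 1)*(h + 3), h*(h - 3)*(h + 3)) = h + 3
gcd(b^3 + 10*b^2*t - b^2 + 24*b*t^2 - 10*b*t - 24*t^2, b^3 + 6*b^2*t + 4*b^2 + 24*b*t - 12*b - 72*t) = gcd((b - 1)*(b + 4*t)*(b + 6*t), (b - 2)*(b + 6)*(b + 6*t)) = b + 6*t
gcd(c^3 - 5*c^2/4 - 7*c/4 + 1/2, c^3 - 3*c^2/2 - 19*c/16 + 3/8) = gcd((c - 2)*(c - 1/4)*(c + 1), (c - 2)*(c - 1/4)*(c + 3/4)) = c^2 - 9*c/4 + 1/2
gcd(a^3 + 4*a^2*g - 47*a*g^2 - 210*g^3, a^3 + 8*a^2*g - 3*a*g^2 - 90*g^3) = a^2 + 11*a*g + 30*g^2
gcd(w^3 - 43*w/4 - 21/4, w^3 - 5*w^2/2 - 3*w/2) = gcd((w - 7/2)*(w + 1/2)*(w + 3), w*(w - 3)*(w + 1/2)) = w + 1/2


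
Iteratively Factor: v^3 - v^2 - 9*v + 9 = (v - 3)*(v^2 + 2*v - 3) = (v - 3)*(v - 1)*(v + 3)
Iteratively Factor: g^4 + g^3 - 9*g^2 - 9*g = (g + 3)*(g^3 - 2*g^2 - 3*g) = g*(g + 3)*(g^2 - 2*g - 3) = g*(g + 1)*(g + 3)*(g - 3)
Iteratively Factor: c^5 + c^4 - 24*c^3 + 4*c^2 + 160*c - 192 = (c + 4)*(c^4 - 3*c^3 - 12*c^2 + 52*c - 48) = (c + 4)^2*(c^3 - 7*c^2 + 16*c - 12) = (c - 2)*(c + 4)^2*(c^2 - 5*c + 6) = (c - 2)^2*(c + 4)^2*(c - 3)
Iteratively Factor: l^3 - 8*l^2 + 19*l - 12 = (l - 1)*(l^2 - 7*l + 12) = (l - 4)*(l - 1)*(l - 3)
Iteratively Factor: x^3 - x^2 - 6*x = (x - 3)*(x^2 + 2*x) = (x - 3)*(x + 2)*(x)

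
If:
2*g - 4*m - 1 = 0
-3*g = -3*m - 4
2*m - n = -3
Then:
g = 13/6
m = 5/6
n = 14/3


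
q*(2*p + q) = 2*p*q + q^2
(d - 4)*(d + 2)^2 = d^3 - 12*d - 16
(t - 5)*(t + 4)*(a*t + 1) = a*t^3 - a*t^2 - 20*a*t + t^2 - t - 20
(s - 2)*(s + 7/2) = s^2 + 3*s/2 - 7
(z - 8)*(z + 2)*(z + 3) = z^3 - 3*z^2 - 34*z - 48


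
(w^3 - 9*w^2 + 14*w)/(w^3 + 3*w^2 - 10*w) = (w - 7)/(w + 5)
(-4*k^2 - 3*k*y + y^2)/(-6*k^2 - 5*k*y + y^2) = (-4*k + y)/(-6*k + y)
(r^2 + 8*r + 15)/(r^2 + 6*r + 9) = (r + 5)/(r + 3)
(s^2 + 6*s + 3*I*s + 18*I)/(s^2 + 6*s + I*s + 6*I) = (s + 3*I)/(s + I)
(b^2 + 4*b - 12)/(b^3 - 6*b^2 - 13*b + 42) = (b + 6)/(b^2 - 4*b - 21)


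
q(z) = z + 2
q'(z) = 1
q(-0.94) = 1.06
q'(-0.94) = 1.00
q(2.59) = 4.59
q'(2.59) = 1.00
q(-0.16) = 1.84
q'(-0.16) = 1.00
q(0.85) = 2.85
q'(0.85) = 1.00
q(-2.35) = -0.35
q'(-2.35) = 1.00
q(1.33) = 3.33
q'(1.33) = 1.00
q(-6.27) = -4.27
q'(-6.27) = 1.00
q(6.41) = 8.41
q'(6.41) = 1.00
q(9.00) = 11.00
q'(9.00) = 1.00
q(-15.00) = -13.00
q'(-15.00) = 1.00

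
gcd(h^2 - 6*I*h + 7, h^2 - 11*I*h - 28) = h - 7*I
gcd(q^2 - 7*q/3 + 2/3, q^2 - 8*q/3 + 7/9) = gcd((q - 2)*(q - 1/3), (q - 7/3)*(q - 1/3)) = q - 1/3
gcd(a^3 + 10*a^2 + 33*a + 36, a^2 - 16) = a + 4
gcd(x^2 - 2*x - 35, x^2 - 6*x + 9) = 1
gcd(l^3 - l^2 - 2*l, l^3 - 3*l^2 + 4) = l^2 - l - 2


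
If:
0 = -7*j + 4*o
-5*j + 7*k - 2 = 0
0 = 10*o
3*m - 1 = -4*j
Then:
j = 0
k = 2/7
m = 1/3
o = 0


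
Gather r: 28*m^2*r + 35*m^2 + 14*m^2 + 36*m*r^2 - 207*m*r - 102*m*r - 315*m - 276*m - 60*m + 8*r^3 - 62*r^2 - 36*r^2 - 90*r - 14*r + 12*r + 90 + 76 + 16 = 49*m^2 - 651*m + 8*r^3 + r^2*(36*m - 98) + r*(28*m^2 - 309*m - 92) + 182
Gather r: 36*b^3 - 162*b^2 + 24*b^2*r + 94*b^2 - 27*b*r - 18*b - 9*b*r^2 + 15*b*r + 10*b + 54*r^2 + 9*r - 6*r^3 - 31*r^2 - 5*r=36*b^3 - 68*b^2 - 8*b - 6*r^3 + r^2*(23 - 9*b) + r*(24*b^2 - 12*b + 4)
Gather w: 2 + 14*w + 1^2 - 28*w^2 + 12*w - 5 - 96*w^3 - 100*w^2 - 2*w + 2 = -96*w^3 - 128*w^2 + 24*w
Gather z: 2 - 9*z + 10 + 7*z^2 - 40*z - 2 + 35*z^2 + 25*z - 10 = 42*z^2 - 24*z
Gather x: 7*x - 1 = 7*x - 1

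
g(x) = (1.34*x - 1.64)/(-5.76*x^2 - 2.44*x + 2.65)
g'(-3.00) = 0.07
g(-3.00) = 0.14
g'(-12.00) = 0.00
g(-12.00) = 0.02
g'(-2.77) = 0.09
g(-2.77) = 0.15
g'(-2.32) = 0.16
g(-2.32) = 0.21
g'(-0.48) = 1.67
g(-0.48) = -0.92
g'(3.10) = 0.00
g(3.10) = -0.04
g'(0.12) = -0.50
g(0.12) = -0.65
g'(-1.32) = 2.19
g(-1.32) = 0.82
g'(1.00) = -0.38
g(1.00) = 0.05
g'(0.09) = -0.37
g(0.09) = -0.64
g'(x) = (1.34*x - 1.64)*(11.52*x + 2.44)/(-5.76*x^2 - 2.44*x + 2.65)^2 + 1.34/(-5.76*x^2 - 2.44*x + 2.65) = (7.7184*x^2 - 18.8928*x - 0.4506)/(33.1776*x^4 + 28.1088*x^3 - 24.5744*x^2 - 12.932*x + 7.0225)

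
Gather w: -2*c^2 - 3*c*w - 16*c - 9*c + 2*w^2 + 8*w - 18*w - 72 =-2*c^2 - 25*c + 2*w^2 + w*(-3*c - 10) - 72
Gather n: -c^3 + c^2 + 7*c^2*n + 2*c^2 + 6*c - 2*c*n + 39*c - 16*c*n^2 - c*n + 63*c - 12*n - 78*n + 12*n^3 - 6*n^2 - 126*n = -c^3 + 3*c^2 + 108*c + 12*n^3 + n^2*(-16*c - 6) + n*(7*c^2 - 3*c - 216)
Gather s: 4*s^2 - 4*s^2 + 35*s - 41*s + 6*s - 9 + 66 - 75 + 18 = 0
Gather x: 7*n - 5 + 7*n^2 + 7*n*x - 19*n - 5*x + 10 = 7*n^2 - 12*n + x*(7*n - 5) + 5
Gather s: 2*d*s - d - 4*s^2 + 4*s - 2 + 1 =-d - 4*s^2 + s*(2*d + 4) - 1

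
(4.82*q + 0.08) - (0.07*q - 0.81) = 4.75*q + 0.89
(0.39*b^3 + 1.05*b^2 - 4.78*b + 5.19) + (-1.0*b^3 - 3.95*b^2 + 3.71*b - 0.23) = -0.61*b^3 - 2.9*b^2 - 1.07*b + 4.96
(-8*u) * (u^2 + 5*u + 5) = -8*u^3 - 40*u^2 - 40*u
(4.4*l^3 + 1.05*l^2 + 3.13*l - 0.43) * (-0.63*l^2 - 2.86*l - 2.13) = -2.772*l^5 - 13.2455*l^4 - 14.3469*l^3 - 10.9174*l^2 - 5.4371*l + 0.9159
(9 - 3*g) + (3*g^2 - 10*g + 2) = 3*g^2 - 13*g + 11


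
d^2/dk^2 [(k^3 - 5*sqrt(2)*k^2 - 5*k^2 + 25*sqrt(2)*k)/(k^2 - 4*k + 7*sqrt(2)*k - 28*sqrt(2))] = 8*(3*sqrt(2)*k^3 + 41*k^3 - 504*k^2 - 21*sqrt(2)*k^2 + 2226*k - 3360 + 490*sqrt(2))/(k^6 - 12*k^5 + 21*sqrt(2)*k^5 - 252*sqrt(2)*k^4 + 342*k^4 - 3592*k^3 + 1694*sqrt(2)*k^3 - 9576*sqrt(2)*k^2 + 14112*k^2 - 18816*k + 32928*sqrt(2)*k - 43904*sqrt(2))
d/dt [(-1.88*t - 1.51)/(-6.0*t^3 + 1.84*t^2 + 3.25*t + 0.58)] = (-22.56*t^3 - 23.7208*t^2 + 5.5568*t + 3.8171)/(36.0*t^6 - 22.08*t^5 - 35.6144*t^4 + 5.0*t^3 + 12.6969*t^2 + 3.77*t + 0.3364)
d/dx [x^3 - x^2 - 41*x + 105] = 3*x^2 - 2*x - 41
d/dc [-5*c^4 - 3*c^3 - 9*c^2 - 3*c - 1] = -20*c^3 - 9*c^2 - 18*c - 3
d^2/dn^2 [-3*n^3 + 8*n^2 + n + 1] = 16 - 18*n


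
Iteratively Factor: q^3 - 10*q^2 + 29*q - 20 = (q - 5)*(q^2 - 5*q + 4) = (q - 5)*(q - 4)*(q - 1)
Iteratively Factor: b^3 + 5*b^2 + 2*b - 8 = (b + 4)*(b^2 + b - 2) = (b - 1)*(b + 4)*(b + 2)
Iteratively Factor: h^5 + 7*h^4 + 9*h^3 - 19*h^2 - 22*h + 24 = (h + 2)*(h^4 + 5*h^3 - h^2 - 17*h + 12) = (h + 2)*(h + 4)*(h^3 + h^2 - 5*h + 3) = (h - 1)*(h + 2)*(h + 4)*(h^2 + 2*h - 3) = (h - 1)*(h + 2)*(h + 3)*(h + 4)*(h - 1)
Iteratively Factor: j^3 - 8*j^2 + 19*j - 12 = (j - 4)*(j^2 - 4*j + 3) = (j - 4)*(j - 1)*(j - 3)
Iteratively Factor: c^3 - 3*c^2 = (c)*(c^2 - 3*c) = c*(c - 3)*(c)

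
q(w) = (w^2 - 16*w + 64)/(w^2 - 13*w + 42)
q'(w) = (13 - 2*w)*(w^2 - 16*w + 64)/(w^2 - 13*w + 42)^2 + (2*w - 16)/(w^2 - 13*w + 42) = (3*w^2 - 44*w + 160)/(w^4 - 26*w^3 + 253*w^2 - 1092*w + 1764)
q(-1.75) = 1.40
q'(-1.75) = 0.05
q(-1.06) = 1.44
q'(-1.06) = 0.06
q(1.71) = 1.74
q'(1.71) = 0.18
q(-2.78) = 1.35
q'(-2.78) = 0.04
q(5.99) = 400.01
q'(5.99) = 39999.02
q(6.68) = -8.01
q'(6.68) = -1.12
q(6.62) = -8.08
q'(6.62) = 3.48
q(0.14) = 1.54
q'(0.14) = 0.10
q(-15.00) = 1.15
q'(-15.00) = 0.01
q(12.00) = 0.53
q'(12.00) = 0.07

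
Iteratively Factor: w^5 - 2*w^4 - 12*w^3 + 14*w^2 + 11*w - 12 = (w - 1)*(w^4 - w^3 - 13*w^2 + w + 12) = (w - 1)*(w + 1)*(w^3 - 2*w^2 - 11*w + 12) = (w - 1)^2*(w + 1)*(w^2 - w - 12) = (w - 1)^2*(w + 1)*(w + 3)*(w - 4)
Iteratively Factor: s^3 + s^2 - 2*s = (s - 1)*(s^2 + 2*s) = s*(s - 1)*(s + 2)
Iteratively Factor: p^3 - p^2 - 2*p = (p - 2)*(p^2 + p) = p*(p - 2)*(p + 1)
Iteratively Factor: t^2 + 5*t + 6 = (t + 3)*(t + 2)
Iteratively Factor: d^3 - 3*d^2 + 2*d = (d - 2)*(d^2 - d) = d*(d - 2)*(d - 1)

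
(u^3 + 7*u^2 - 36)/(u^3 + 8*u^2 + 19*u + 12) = (u^2 + 4*u - 12)/(u^2 + 5*u + 4)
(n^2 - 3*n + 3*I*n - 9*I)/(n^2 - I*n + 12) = (n - 3)/(n - 4*I)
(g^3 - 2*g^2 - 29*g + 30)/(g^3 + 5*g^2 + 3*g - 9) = (g^2 - g - 30)/(g^2 + 6*g + 9)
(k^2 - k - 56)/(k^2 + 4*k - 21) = (k - 8)/(k - 3)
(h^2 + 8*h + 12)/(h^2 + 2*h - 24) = (h + 2)/(h - 4)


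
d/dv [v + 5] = 1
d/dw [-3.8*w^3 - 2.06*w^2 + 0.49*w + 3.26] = -11.4*w^2 - 4.12*w + 0.49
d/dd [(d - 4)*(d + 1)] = 2*d - 3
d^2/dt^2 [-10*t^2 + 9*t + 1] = -20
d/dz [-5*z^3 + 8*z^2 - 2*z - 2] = -15*z^2 + 16*z - 2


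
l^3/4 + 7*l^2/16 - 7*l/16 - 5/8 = (l/4 + 1/4)*(l - 5/4)*(l + 2)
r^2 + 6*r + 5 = (r + 1)*(r + 5)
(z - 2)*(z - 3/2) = z^2 - 7*z/2 + 3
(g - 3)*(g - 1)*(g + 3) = g^3 - g^2 - 9*g + 9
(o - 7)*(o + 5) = o^2 - 2*o - 35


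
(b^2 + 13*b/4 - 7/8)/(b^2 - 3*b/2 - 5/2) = (-8*b^2 - 26*b + 7)/(4*(-2*b^2 + 3*b + 5))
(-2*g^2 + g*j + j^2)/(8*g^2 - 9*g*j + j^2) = (-2*g - j)/(8*g - j)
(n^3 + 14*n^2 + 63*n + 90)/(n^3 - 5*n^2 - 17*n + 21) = (n^2 + 11*n + 30)/(n^2 - 8*n + 7)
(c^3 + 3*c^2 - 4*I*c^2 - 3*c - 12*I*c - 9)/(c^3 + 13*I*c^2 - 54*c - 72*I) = (c^3 + c^2*(3 - 4*I) + c*(-3 - 12*I) - 9)/(c^3 + 13*I*c^2 - 54*c - 72*I)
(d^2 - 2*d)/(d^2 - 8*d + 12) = d/(d - 6)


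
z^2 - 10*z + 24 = (z - 6)*(z - 4)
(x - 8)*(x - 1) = x^2 - 9*x + 8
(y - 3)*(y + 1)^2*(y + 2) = y^4 + y^3 - 7*y^2 - 13*y - 6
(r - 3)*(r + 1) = r^2 - 2*r - 3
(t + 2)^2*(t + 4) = t^3 + 8*t^2 + 20*t + 16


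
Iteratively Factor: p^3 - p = (p - 1)*(p^2 + p) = p*(p - 1)*(p + 1)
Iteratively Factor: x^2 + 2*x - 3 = (x - 1)*(x + 3)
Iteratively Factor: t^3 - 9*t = (t + 3)*(t^2 - 3*t) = (t - 3)*(t + 3)*(t)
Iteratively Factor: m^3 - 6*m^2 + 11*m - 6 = (m - 2)*(m^2 - 4*m + 3) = (m - 2)*(m - 1)*(m - 3)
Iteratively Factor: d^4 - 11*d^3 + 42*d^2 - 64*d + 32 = (d - 2)*(d^3 - 9*d^2 + 24*d - 16) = (d - 4)*(d - 2)*(d^2 - 5*d + 4) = (d - 4)^2*(d - 2)*(d - 1)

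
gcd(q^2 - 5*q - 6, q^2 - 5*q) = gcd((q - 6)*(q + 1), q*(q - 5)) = 1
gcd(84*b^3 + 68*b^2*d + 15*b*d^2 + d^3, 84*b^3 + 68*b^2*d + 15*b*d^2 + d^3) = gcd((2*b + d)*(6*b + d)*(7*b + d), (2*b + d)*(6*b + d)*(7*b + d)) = 84*b^3 + 68*b^2*d + 15*b*d^2 + d^3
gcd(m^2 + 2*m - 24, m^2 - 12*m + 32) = m - 4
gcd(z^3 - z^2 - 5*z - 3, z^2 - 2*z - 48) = 1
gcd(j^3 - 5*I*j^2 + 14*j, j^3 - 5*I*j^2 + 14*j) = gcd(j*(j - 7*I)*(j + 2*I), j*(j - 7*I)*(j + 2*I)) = j^3 - 5*I*j^2 + 14*j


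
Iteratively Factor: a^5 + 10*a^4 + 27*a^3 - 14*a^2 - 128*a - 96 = (a + 1)*(a^4 + 9*a^3 + 18*a^2 - 32*a - 96) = (a + 1)*(a + 3)*(a^3 + 6*a^2 - 32) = (a + 1)*(a + 3)*(a + 4)*(a^2 + 2*a - 8) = (a - 2)*(a + 1)*(a + 3)*(a + 4)*(a + 4)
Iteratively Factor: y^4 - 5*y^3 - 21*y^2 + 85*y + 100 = (y - 5)*(y^3 - 21*y - 20) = (y - 5)^2*(y^2 + 5*y + 4) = (y - 5)^2*(y + 1)*(y + 4)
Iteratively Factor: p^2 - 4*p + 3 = (p - 3)*(p - 1)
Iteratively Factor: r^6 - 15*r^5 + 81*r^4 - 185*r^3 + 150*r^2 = (r)*(r^5 - 15*r^4 + 81*r^3 - 185*r^2 + 150*r) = r^2*(r^4 - 15*r^3 + 81*r^2 - 185*r + 150) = r^2*(r - 2)*(r^3 - 13*r^2 + 55*r - 75) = r^2*(r - 5)*(r - 2)*(r^2 - 8*r + 15) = r^2*(r - 5)*(r - 3)*(r - 2)*(r - 5)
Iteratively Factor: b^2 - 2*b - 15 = (b + 3)*(b - 5)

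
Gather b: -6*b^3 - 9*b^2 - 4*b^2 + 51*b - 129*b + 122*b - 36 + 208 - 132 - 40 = -6*b^3 - 13*b^2 + 44*b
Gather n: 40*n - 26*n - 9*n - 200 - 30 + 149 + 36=5*n - 45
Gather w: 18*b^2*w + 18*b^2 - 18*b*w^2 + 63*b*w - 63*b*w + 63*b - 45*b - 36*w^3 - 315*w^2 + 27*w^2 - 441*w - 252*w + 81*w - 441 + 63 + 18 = 18*b^2 + 18*b - 36*w^3 + w^2*(-18*b - 288) + w*(18*b^2 - 612) - 360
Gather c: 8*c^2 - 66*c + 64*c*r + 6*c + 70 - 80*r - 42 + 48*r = 8*c^2 + c*(64*r - 60) - 32*r + 28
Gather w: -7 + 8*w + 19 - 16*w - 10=2 - 8*w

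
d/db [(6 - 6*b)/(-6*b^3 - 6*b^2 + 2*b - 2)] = 18*b*(-b^2 + b + 1)/(9*b^6 + 18*b^5 + 3*b^4 + 7*b^2 - 2*b + 1)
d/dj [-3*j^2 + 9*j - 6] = 9 - 6*j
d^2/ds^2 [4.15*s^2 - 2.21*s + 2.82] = 8.30000000000000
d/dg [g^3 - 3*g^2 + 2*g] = 3*g^2 - 6*g + 2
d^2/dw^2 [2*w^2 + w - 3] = 4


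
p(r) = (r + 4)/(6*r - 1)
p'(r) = -6*(r + 4)/(6*r - 1)^2 + 1/(6*r - 1)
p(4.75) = 0.32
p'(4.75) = -0.03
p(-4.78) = 0.03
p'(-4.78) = -0.03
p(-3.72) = -0.01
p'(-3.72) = -0.05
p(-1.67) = -0.21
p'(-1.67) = -0.21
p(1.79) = 0.59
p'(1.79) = -0.26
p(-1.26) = -0.32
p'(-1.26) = -0.34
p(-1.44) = -0.27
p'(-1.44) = -0.27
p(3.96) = 0.35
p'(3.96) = -0.05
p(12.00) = 0.23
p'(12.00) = 0.00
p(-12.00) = 0.11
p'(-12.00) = 0.00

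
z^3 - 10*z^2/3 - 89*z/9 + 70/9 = (z - 5)*(z - 2/3)*(z + 7/3)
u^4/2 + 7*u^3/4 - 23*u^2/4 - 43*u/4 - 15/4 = (u/2 + 1/2)*(u - 3)*(u + 1/2)*(u + 5)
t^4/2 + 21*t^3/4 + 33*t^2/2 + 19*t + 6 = (t/2 + 1)*(t + 1/2)*(t + 2)*(t + 6)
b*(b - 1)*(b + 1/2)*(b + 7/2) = b^4 + 3*b^3 - 9*b^2/4 - 7*b/4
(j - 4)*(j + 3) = j^2 - j - 12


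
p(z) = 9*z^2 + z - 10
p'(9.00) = 163.00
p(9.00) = 728.00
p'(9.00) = 163.00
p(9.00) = 728.00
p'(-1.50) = -26.00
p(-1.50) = 8.75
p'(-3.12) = -55.16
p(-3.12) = 74.49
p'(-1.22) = -20.96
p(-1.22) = 2.18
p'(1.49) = 27.82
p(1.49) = 11.47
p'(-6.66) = -118.88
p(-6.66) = 382.54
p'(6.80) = 123.40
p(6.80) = 412.96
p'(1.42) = 26.56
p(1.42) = 9.57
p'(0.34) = 7.12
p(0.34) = -8.62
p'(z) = 18*z + 1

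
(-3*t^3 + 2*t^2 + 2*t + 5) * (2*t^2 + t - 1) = -6*t^5 + t^4 + 9*t^3 + 10*t^2 + 3*t - 5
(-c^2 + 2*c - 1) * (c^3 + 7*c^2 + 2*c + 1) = -c^5 - 5*c^4 + 11*c^3 - 4*c^2 - 1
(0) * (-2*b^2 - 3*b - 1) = 0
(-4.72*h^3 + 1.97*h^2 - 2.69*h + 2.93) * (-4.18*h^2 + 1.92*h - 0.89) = 19.7296*h^5 - 17.297*h^4 + 19.2274*h^3 - 19.1655*h^2 + 8.0197*h - 2.6077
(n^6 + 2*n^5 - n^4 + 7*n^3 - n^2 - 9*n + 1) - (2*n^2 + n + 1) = n^6 + 2*n^5 - n^4 + 7*n^3 - 3*n^2 - 10*n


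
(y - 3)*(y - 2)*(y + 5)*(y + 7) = y^4 + 7*y^3 - 19*y^2 - 103*y + 210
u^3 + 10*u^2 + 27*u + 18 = (u + 1)*(u + 3)*(u + 6)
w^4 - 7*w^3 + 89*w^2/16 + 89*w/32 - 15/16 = (w - 6)*(w - 5/4)*(w - 1/4)*(w + 1/2)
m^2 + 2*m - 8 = (m - 2)*(m + 4)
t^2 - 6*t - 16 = (t - 8)*(t + 2)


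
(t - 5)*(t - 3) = t^2 - 8*t + 15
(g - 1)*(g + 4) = g^2 + 3*g - 4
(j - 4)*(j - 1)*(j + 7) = j^3 + 2*j^2 - 31*j + 28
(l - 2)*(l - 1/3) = l^2 - 7*l/3 + 2/3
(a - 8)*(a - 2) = a^2 - 10*a + 16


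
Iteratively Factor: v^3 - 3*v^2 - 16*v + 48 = (v - 3)*(v^2 - 16) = (v - 4)*(v - 3)*(v + 4)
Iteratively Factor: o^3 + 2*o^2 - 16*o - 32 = (o + 2)*(o^2 - 16) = (o + 2)*(o + 4)*(o - 4)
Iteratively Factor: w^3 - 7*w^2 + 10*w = (w - 5)*(w^2 - 2*w) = w*(w - 5)*(w - 2)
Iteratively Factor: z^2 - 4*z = (z)*(z - 4)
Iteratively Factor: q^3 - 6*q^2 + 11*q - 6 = (q - 2)*(q^2 - 4*q + 3) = (q - 2)*(q - 1)*(q - 3)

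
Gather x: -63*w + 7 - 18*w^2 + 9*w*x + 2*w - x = -18*w^2 - 61*w + x*(9*w - 1) + 7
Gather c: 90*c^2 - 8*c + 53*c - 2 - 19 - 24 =90*c^2 + 45*c - 45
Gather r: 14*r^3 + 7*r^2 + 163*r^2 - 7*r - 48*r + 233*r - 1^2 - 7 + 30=14*r^3 + 170*r^2 + 178*r + 22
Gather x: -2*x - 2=-2*x - 2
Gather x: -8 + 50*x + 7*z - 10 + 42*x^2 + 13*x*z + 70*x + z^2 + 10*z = 42*x^2 + x*(13*z + 120) + z^2 + 17*z - 18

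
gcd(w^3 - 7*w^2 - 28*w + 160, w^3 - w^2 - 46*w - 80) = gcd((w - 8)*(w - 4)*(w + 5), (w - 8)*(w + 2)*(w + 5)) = w^2 - 3*w - 40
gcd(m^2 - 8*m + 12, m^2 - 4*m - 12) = m - 6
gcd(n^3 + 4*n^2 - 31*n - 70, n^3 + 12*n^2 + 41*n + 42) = n^2 + 9*n + 14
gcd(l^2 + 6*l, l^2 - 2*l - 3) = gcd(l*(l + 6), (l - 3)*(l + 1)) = 1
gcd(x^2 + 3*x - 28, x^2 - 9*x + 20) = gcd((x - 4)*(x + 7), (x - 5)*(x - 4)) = x - 4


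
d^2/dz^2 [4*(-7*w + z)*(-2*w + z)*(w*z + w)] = 8*w*(-9*w + 3*z + 1)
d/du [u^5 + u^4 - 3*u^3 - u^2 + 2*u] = 5*u^4 + 4*u^3 - 9*u^2 - 2*u + 2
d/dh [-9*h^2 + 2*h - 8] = 2 - 18*h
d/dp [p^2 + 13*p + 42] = 2*p + 13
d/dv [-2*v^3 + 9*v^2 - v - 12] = -6*v^2 + 18*v - 1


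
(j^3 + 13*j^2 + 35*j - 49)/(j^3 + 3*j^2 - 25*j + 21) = (j + 7)/(j - 3)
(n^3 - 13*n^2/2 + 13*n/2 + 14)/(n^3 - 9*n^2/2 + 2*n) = (2*n^2 - 5*n - 7)/(n*(2*n - 1))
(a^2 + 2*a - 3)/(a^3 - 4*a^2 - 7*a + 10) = (a + 3)/(a^2 - 3*a - 10)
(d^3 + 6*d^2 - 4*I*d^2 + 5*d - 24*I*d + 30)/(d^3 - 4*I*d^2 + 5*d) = (d + 6)/d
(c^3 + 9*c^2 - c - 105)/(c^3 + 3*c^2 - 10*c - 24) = (c^2 + 12*c + 35)/(c^2 + 6*c + 8)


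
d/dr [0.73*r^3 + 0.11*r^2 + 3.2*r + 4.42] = 2.19*r^2 + 0.22*r + 3.2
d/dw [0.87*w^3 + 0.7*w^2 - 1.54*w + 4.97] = 2.61*w^2 + 1.4*w - 1.54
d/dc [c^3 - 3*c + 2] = 3*c^2 - 3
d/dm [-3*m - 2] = -3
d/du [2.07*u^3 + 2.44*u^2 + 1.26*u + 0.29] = 6.21*u^2 + 4.88*u + 1.26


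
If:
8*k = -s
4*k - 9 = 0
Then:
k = 9/4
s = -18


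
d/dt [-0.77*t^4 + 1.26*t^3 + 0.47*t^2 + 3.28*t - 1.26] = -3.08*t^3 + 3.78*t^2 + 0.94*t + 3.28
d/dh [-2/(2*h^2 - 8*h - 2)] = 2*(h - 2)/(-h^2 + 4*h + 1)^2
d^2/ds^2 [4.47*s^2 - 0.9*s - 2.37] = 8.94000000000000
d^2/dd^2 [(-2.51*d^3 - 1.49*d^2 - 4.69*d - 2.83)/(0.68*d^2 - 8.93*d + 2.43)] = (-1.77635683940025e-15*d^5 - 414.457414*d^3 + 333.721398*d^2 + 60.6800939999999*d - 663.145214)/(0.314432*d^6 - 12.387696*d^5 + 166.050492*d^4 - 800.657549*d^3 + 593.386317*d^2 - 158.192271*d + 14.348907)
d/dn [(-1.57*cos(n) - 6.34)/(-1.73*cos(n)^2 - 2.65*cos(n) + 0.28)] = (2.7161*cos(n)^2 + 21.9364*cos(n) + 17.2406)*sin(n)/(2.9929*cos(n)^4 + 9.169*cos(n)^3 + 6.0537*cos(n)^2 - 1.484*cos(n) + 0.0784)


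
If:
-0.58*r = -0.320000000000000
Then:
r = 0.55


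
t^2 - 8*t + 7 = (t - 7)*(t - 1)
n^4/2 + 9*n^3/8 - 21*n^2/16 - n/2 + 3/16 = (n/2 + 1/4)*(n - 1)*(n - 1/4)*(n + 3)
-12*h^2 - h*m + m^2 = (-4*h + m)*(3*h + m)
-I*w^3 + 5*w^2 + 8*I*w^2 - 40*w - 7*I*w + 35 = (w - 7)*(w + 5*I)*(-I*w + I)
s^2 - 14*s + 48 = (s - 8)*(s - 6)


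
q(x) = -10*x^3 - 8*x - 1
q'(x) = -30*x^2 - 8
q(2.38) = -154.85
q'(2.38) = -177.93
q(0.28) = -3.46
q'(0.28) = -10.35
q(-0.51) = 4.41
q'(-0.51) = -15.80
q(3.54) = -472.94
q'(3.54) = -383.95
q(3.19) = -351.14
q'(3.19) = -313.28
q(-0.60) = 5.96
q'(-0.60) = -18.80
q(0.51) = -6.41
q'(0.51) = -15.80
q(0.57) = -7.41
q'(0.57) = -17.75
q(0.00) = -1.00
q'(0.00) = -8.00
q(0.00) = -1.00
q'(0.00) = -8.00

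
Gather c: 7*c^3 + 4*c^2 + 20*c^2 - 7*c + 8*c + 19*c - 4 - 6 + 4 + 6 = 7*c^3 + 24*c^2 + 20*c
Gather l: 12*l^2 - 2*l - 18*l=12*l^2 - 20*l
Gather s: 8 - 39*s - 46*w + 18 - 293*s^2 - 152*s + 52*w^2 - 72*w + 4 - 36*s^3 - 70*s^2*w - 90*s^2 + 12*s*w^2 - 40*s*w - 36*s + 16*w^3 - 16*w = -36*s^3 + s^2*(-70*w - 383) + s*(12*w^2 - 40*w - 227) + 16*w^3 + 52*w^2 - 134*w + 30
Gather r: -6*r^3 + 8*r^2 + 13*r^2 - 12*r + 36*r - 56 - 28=-6*r^3 + 21*r^2 + 24*r - 84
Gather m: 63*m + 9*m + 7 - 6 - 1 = 72*m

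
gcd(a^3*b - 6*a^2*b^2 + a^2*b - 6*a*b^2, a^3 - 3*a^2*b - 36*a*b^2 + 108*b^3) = a - 6*b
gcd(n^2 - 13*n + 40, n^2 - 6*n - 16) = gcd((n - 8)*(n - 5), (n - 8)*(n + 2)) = n - 8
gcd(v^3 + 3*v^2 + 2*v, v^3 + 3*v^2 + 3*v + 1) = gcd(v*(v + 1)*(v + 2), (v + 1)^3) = v + 1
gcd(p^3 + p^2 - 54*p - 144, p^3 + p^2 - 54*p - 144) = p^3 + p^2 - 54*p - 144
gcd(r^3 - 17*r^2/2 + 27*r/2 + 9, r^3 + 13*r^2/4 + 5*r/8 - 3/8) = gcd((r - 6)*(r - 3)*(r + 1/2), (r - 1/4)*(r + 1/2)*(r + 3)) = r + 1/2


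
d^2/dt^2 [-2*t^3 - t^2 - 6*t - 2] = -12*t - 2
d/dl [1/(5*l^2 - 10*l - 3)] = 10*(1 - l)/(-5*l^2 + 10*l + 3)^2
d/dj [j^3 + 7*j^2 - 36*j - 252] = 3*j^2 + 14*j - 36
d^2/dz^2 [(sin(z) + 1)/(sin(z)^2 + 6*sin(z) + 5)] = (5*sin(z) + cos(z)^2 + 1)/(sin(z) + 5)^3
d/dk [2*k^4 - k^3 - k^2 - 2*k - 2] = 8*k^3 - 3*k^2 - 2*k - 2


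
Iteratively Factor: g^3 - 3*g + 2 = (g - 1)*(g^2 + g - 2) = (g - 1)*(g + 2)*(g - 1)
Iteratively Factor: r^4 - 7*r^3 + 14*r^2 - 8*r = (r - 1)*(r^3 - 6*r^2 + 8*r) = r*(r - 1)*(r^2 - 6*r + 8) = r*(r - 2)*(r - 1)*(r - 4)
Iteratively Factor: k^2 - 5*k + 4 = (k - 4)*(k - 1)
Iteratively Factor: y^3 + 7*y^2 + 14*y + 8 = (y + 4)*(y^2 + 3*y + 2) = (y + 1)*(y + 4)*(y + 2)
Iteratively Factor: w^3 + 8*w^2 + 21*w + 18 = (w + 2)*(w^2 + 6*w + 9) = (w + 2)*(w + 3)*(w + 3)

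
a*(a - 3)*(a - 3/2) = a^3 - 9*a^2/2 + 9*a/2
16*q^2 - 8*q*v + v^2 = (-4*q + v)^2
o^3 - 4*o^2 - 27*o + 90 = (o - 6)*(o - 3)*(o + 5)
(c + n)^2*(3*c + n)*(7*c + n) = 21*c^4 + 52*c^3*n + 42*c^2*n^2 + 12*c*n^3 + n^4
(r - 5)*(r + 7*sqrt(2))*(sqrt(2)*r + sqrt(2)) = sqrt(2)*r^3 - 4*sqrt(2)*r^2 + 14*r^2 - 56*r - 5*sqrt(2)*r - 70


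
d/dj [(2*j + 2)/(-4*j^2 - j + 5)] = 2*(-4*j^2 - j + (j + 1)*(8*j + 1) + 5)/(4*j^2 + j - 5)^2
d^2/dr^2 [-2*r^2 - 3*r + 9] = -4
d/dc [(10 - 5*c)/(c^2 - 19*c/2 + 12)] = 20*(c^2 - 4*c + 7)/(4*c^4 - 76*c^3 + 457*c^2 - 912*c + 576)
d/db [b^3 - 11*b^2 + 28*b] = 3*b^2 - 22*b + 28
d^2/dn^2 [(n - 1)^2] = 2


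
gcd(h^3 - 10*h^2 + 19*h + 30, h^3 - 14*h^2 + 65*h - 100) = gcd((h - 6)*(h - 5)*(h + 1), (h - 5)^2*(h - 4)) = h - 5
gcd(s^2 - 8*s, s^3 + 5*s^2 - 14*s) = s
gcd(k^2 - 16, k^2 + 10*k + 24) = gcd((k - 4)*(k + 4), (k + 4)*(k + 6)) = k + 4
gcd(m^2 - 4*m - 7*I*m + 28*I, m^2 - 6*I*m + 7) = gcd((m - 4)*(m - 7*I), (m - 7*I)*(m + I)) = m - 7*I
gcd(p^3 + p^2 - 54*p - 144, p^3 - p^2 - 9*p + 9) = p + 3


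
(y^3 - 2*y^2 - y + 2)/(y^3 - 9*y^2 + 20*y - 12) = (y + 1)/(y - 6)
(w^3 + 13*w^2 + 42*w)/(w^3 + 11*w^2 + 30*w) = (w + 7)/(w + 5)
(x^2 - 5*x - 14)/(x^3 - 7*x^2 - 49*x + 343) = (x + 2)/(x^2 - 49)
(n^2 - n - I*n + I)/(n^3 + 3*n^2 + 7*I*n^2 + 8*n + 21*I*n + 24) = (n - 1)/(n^2 + n*(3 + 8*I) + 24*I)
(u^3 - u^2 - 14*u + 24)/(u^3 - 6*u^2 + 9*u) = (u^2 + 2*u - 8)/(u*(u - 3))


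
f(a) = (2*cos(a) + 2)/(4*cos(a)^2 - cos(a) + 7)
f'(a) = (8*sin(a)*cos(a) - sin(a))*(2*cos(a) + 2)/(4*cos(a)^2 - cos(a) + 7)^2 - 2*sin(a)/(4*cos(a)^2 - cos(a) + 7) = 8*(-sin(a)^2 + 2*cos(a) - 1)*sin(a)/(4*sin(a)^2 + cos(a) - 11)^2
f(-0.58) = 0.41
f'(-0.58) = -0.02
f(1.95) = 0.16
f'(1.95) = -0.31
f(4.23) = 0.13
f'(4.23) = 0.28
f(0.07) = 0.40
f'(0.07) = 0.01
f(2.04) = 0.13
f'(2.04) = -0.28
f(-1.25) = 0.37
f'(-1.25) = 0.19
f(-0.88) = 0.41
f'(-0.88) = 0.03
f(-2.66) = 0.02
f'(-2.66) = 0.09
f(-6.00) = 0.40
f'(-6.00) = 0.02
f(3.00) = 0.00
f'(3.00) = -0.02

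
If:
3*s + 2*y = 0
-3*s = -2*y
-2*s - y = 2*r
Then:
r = 0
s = 0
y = 0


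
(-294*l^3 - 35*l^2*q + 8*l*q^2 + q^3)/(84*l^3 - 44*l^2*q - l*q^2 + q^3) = (7*l + q)/(-2*l + q)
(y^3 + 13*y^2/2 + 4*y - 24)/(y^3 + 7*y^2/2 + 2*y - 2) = (2*y^3 + 13*y^2 + 8*y - 48)/(2*y^3 + 7*y^2 + 4*y - 4)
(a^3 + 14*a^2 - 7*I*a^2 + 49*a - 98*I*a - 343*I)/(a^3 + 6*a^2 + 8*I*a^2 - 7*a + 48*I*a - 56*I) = (a^2 + 7*a*(1 - I) - 49*I)/(a^2 + a*(-1 + 8*I) - 8*I)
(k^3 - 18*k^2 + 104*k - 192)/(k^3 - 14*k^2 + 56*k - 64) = (k - 6)/(k - 2)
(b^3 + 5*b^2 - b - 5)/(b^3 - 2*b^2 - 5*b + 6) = (b^2 + 6*b + 5)/(b^2 - b - 6)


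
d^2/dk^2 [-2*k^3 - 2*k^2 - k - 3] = -12*k - 4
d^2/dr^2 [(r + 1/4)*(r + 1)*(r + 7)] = 6*r + 33/2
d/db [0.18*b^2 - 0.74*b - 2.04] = 0.36*b - 0.74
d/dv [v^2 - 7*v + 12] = 2*v - 7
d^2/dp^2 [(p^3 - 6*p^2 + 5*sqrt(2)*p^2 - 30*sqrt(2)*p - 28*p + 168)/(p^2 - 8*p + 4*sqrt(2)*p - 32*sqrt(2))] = 4*(-10*p^3 + sqrt(2)*p^3 + 96*sqrt(2)*p^2 + 348*p^2 - 1824*p - 336*sqrt(2)*p + 2176*sqrt(2) + 6016)/(p^6 - 24*p^5 + 12*sqrt(2)*p^5 - 288*sqrt(2)*p^4 + 288*p^4 - 2816*p^3 + 2432*sqrt(2)*p^3 - 9216*sqrt(2)*p^2 + 18432*p^2 - 49152*p + 24576*sqrt(2)*p - 65536*sqrt(2))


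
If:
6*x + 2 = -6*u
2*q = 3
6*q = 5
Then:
No Solution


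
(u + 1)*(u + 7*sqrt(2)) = u^2 + u + 7*sqrt(2)*u + 7*sqrt(2)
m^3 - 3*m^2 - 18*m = m*(m - 6)*(m + 3)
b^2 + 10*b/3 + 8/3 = (b + 4/3)*(b + 2)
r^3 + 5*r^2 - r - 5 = (r - 1)*(r + 1)*(r + 5)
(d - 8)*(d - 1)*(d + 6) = d^3 - 3*d^2 - 46*d + 48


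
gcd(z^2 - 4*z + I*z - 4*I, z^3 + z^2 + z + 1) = z + I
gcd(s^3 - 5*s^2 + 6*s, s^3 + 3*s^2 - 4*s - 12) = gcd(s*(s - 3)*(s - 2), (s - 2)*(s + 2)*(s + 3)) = s - 2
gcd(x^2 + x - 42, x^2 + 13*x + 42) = x + 7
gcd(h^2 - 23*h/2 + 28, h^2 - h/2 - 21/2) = h - 7/2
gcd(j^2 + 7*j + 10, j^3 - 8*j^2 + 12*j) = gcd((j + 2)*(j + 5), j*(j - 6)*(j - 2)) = 1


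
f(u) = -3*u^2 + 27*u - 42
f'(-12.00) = 99.00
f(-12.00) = -798.00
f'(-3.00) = 45.00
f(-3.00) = -150.00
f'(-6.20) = 64.20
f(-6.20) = -324.72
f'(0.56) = 23.64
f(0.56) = -27.82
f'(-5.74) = 61.44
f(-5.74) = -295.82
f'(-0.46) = 29.76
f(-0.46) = -55.05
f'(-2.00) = 39.00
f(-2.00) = -108.00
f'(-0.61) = 30.66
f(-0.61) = -59.59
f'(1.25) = 19.50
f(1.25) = -12.94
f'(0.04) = 26.76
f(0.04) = -40.92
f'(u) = 27 - 6*u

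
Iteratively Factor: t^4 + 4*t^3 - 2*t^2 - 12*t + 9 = (t + 3)*(t^3 + t^2 - 5*t + 3) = (t + 3)^2*(t^2 - 2*t + 1) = (t - 1)*(t + 3)^2*(t - 1)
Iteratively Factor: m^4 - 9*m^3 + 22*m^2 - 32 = (m + 1)*(m^3 - 10*m^2 + 32*m - 32) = (m - 4)*(m + 1)*(m^2 - 6*m + 8) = (m - 4)^2*(m + 1)*(m - 2)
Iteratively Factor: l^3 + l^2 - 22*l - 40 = (l + 4)*(l^2 - 3*l - 10) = (l - 5)*(l + 4)*(l + 2)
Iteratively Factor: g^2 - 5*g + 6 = (g - 2)*(g - 3)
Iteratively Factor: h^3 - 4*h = (h)*(h^2 - 4) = h*(h + 2)*(h - 2)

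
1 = 1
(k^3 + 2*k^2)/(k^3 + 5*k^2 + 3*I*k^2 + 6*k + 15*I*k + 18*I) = k^2/(k^2 + 3*k*(1 + I) + 9*I)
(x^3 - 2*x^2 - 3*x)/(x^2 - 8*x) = (x^2 - 2*x - 3)/(x - 8)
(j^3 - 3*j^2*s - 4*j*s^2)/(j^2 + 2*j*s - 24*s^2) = j*(j + s)/(j + 6*s)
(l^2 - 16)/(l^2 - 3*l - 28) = (l - 4)/(l - 7)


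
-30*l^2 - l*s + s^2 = (-6*l + s)*(5*l + s)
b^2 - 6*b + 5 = (b - 5)*(b - 1)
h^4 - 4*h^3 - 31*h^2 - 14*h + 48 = (h - 8)*(h - 1)*(h + 2)*(h + 3)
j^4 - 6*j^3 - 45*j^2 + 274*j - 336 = (j - 8)*(j - 3)*(j - 2)*(j + 7)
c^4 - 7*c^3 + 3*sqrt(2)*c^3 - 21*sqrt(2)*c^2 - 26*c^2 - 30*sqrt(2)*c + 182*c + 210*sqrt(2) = (c - 7)*(c - 3*sqrt(2))*(c + sqrt(2))*(c + 5*sqrt(2))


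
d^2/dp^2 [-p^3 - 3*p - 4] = -6*p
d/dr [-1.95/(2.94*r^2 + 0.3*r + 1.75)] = (11.466*r + 0.585)/(2.94*r^2 + 0.3*r + 1.75)^2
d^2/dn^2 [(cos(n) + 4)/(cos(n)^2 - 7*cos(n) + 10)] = (-9*(1 - cos(2*n))^2*cos(n)/4 - 23*(1 - cos(2*n))^2/4 - 498*cos(n) - 64*cos(2*n) + 69*cos(3*n)/2 + cos(5*n)/2 + 411)/((cos(n) - 5)^3*(cos(n) - 2)^3)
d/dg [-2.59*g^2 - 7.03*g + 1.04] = -5.18*g - 7.03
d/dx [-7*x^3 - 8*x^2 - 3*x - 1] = -21*x^2 - 16*x - 3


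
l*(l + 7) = l^2 + 7*l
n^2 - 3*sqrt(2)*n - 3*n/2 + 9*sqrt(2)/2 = (n - 3/2)*(n - 3*sqrt(2))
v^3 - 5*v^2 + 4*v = v*(v - 4)*(v - 1)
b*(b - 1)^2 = b^3 - 2*b^2 + b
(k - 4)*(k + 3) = k^2 - k - 12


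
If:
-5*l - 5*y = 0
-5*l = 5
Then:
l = -1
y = 1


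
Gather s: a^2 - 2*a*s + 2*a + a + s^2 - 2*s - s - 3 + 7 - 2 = a^2 + 3*a + s^2 + s*(-2*a - 3) + 2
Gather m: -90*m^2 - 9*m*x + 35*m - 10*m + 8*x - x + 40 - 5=-90*m^2 + m*(25 - 9*x) + 7*x + 35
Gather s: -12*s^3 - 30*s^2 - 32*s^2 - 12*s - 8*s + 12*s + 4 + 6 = -12*s^3 - 62*s^2 - 8*s + 10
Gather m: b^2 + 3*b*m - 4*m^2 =b^2 + 3*b*m - 4*m^2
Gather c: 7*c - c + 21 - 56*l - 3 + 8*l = 6*c - 48*l + 18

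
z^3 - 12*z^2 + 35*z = z*(z - 7)*(z - 5)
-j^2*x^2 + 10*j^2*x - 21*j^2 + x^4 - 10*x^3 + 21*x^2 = (-j + x)*(j + x)*(x - 7)*(x - 3)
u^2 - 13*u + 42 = (u - 7)*(u - 6)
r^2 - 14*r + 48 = (r - 8)*(r - 6)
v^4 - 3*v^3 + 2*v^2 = v^2*(v - 2)*(v - 1)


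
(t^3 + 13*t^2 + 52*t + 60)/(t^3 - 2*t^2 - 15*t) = (t^3 + 13*t^2 + 52*t + 60)/(t*(t^2 - 2*t - 15))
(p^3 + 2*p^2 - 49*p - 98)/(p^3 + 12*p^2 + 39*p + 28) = (p^2 - 5*p - 14)/(p^2 + 5*p + 4)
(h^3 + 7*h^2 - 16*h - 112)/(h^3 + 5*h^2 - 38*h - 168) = (h - 4)/(h - 6)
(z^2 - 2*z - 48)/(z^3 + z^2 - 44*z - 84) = (z - 8)/(z^2 - 5*z - 14)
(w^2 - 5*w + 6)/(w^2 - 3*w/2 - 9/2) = 2*(w - 2)/(2*w + 3)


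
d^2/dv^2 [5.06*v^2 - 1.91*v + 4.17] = 10.1200000000000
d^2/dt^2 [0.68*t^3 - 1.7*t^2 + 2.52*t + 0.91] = 4.08*t - 3.4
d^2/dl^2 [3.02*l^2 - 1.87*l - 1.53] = 6.04000000000000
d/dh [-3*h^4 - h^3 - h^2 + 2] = h*(-12*h^2 - 3*h - 2)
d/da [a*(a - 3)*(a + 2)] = 3*a^2 - 2*a - 6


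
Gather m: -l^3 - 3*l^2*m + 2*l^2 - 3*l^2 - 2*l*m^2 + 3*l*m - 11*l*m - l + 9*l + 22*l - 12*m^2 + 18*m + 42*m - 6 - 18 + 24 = -l^3 - l^2 + 30*l + m^2*(-2*l - 12) + m*(-3*l^2 - 8*l + 60)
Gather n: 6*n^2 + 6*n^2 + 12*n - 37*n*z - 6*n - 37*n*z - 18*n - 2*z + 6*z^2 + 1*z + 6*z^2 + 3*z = 12*n^2 + n*(-74*z - 12) + 12*z^2 + 2*z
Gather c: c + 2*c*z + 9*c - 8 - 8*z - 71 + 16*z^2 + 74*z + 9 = c*(2*z + 10) + 16*z^2 + 66*z - 70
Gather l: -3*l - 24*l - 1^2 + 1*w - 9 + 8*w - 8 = -27*l + 9*w - 18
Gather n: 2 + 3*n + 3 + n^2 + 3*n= n^2 + 6*n + 5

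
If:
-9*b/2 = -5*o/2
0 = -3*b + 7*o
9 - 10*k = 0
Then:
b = 0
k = 9/10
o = 0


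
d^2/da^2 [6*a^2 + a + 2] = 12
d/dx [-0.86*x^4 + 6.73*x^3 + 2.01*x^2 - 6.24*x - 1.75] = -3.44*x^3 + 20.19*x^2 + 4.02*x - 6.24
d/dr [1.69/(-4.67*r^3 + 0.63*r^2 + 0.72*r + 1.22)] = (23.6769*r^2 - 2.1294*r - 1.2168)/(-4.67*r^3 + 0.63*r^2 + 0.72*r + 1.22)^2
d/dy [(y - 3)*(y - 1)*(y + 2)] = 3*y^2 - 4*y - 5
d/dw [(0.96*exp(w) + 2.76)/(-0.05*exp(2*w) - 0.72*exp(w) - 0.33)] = (0.048*exp(2*w) + 0.276*exp(w) + 1.6704)*exp(w)/(0.0025*exp(4*w) + 0.072*exp(3*w) + 0.5514*exp(2*w) + 0.4752*exp(w) + 0.1089)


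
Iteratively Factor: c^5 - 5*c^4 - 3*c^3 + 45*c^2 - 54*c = (c - 2)*(c^4 - 3*c^3 - 9*c^2 + 27*c) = (c - 2)*(c + 3)*(c^3 - 6*c^2 + 9*c) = (c - 3)*(c - 2)*(c + 3)*(c^2 - 3*c) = (c - 3)^2*(c - 2)*(c + 3)*(c)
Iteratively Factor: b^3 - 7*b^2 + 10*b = (b - 5)*(b^2 - 2*b) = (b - 5)*(b - 2)*(b)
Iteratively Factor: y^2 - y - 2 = (y + 1)*(y - 2)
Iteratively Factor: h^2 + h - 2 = (h - 1)*(h + 2)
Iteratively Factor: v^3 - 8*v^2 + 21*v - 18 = (v - 3)*(v^2 - 5*v + 6) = (v - 3)*(v - 2)*(v - 3)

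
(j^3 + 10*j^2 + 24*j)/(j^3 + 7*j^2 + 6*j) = (j + 4)/(j + 1)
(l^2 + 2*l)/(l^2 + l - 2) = l/(l - 1)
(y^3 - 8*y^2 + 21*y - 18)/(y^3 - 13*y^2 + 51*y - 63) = (y - 2)/(y - 7)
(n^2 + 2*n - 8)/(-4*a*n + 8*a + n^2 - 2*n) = (-n - 4)/(4*a - n)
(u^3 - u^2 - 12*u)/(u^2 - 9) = u*(u - 4)/(u - 3)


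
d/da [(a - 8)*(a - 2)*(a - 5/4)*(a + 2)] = 4*a^3 - 111*a^2/4 + 12*a + 37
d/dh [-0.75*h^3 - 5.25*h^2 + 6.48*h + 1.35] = -2.25*h^2 - 10.5*h + 6.48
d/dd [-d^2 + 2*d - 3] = 2 - 2*d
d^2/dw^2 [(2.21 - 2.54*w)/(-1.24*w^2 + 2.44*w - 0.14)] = ((17.876 - 18.8976*w)*(1.24*w^2 - 2.44*w + 0.14) + (2.48*w - 2.44)*(2.54*w - 2.21)*(4.96*w - 4.88))/(1.24*w^2 - 2.44*w + 0.14)^3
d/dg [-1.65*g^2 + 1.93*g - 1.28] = 1.93 - 3.3*g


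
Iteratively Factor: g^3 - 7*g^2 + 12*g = (g - 4)*(g^2 - 3*g) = g*(g - 4)*(g - 3)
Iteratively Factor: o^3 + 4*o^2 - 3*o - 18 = (o + 3)*(o^2 + o - 6) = (o + 3)^2*(o - 2)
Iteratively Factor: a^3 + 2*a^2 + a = (a + 1)*(a^2 + a) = a*(a + 1)*(a + 1)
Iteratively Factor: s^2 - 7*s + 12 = (s - 3)*(s - 4)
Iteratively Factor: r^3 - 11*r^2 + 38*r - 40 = (r - 5)*(r^2 - 6*r + 8) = (r - 5)*(r - 2)*(r - 4)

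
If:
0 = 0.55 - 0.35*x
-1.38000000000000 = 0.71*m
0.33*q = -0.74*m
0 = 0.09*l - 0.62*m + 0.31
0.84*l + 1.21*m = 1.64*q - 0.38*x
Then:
No Solution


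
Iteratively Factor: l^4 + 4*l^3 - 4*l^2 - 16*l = (l - 2)*(l^3 + 6*l^2 + 8*l) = l*(l - 2)*(l^2 + 6*l + 8) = l*(l - 2)*(l + 4)*(l + 2)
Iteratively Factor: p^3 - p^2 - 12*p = (p + 3)*(p^2 - 4*p) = p*(p + 3)*(p - 4)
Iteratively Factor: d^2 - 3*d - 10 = (d - 5)*(d + 2)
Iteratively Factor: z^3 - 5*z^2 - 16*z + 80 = (z + 4)*(z^2 - 9*z + 20) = (z - 4)*(z + 4)*(z - 5)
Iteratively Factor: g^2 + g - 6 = (g - 2)*(g + 3)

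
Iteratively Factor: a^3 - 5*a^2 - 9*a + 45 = (a + 3)*(a^2 - 8*a + 15) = (a - 3)*(a + 3)*(a - 5)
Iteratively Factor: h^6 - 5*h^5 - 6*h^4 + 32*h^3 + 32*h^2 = (h - 4)*(h^5 - h^4 - 10*h^3 - 8*h^2) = (h - 4)^2*(h^4 + 3*h^3 + 2*h^2) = (h - 4)^2*(h + 2)*(h^3 + h^2) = (h - 4)^2*(h + 1)*(h + 2)*(h^2) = h*(h - 4)^2*(h + 1)*(h + 2)*(h)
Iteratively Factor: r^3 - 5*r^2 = (r)*(r^2 - 5*r) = r^2*(r - 5)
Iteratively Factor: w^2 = (w)*(w)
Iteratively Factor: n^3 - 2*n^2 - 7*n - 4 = (n + 1)*(n^2 - 3*n - 4) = (n - 4)*(n + 1)*(n + 1)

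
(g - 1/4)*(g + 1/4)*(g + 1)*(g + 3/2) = g^4 + 5*g^3/2 + 23*g^2/16 - 5*g/32 - 3/32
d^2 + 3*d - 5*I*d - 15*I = (d + 3)*(d - 5*I)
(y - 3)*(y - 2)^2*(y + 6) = y^4 - y^3 - 26*y^2 + 84*y - 72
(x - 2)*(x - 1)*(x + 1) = x^3 - 2*x^2 - x + 2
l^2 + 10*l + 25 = (l + 5)^2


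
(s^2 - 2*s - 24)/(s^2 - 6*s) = (s + 4)/s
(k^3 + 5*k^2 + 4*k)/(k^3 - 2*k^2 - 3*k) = (k + 4)/(k - 3)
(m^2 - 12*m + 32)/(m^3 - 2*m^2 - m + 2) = (m^2 - 12*m + 32)/(m^3 - 2*m^2 - m + 2)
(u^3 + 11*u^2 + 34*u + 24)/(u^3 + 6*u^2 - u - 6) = (u + 4)/(u - 1)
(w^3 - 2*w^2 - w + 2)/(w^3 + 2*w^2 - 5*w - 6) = (w - 1)/(w + 3)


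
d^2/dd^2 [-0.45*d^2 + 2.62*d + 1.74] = -0.900000000000000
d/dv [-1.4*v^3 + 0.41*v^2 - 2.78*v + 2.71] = -4.2*v^2 + 0.82*v - 2.78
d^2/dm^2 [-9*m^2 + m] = -18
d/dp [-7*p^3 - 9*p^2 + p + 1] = -21*p^2 - 18*p + 1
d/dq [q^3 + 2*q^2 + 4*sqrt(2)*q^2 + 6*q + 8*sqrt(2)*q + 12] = 3*q^2 + 4*q + 8*sqrt(2)*q + 6 + 8*sqrt(2)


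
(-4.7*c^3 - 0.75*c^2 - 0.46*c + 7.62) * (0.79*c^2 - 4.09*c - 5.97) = -3.713*c^5 + 18.6305*c^4 + 30.7631*c^3 + 12.3787*c^2 - 28.4196*c - 45.4914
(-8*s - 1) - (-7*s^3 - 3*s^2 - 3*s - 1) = 7*s^3 + 3*s^2 - 5*s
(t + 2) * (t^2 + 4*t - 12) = t^3 + 6*t^2 - 4*t - 24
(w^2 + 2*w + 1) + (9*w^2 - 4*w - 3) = 10*w^2 - 2*w - 2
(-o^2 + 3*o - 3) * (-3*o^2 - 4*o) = 3*o^4 - 5*o^3 - 3*o^2 + 12*o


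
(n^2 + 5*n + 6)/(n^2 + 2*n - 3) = (n + 2)/(n - 1)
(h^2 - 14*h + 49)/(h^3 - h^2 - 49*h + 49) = (h - 7)/(h^2 + 6*h - 7)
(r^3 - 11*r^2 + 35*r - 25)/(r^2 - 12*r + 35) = (r^2 - 6*r + 5)/(r - 7)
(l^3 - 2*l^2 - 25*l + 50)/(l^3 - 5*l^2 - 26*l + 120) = (l^2 - 7*l + 10)/(l^2 - 10*l + 24)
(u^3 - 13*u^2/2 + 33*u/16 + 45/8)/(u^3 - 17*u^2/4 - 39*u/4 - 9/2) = (u - 5/4)/(u + 1)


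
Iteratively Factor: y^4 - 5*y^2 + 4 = (y - 1)*(y^3 + y^2 - 4*y - 4) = (y - 1)*(y + 1)*(y^2 - 4) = (y - 1)*(y + 1)*(y + 2)*(y - 2)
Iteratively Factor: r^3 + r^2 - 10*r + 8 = (r - 2)*(r^2 + 3*r - 4) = (r - 2)*(r - 1)*(r + 4)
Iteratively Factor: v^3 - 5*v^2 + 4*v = (v)*(v^2 - 5*v + 4) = v*(v - 4)*(v - 1)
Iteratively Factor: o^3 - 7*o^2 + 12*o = (o)*(o^2 - 7*o + 12) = o*(o - 3)*(o - 4)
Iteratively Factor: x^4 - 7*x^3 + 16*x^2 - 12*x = (x - 3)*(x^3 - 4*x^2 + 4*x) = x*(x - 3)*(x^2 - 4*x + 4) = x*(x - 3)*(x - 2)*(x - 2)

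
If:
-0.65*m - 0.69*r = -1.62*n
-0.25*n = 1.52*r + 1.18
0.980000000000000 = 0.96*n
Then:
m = 3.55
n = 1.02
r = -0.94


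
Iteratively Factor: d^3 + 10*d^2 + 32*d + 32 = (d + 4)*(d^2 + 6*d + 8) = (d + 4)^2*(d + 2)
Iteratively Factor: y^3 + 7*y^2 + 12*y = (y + 3)*(y^2 + 4*y) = y*(y + 3)*(y + 4)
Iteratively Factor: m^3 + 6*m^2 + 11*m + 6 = (m + 2)*(m^2 + 4*m + 3) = (m + 2)*(m + 3)*(m + 1)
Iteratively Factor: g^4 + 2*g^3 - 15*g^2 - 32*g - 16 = (g + 1)*(g^3 + g^2 - 16*g - 16) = (g - 4)*(g + 1)*(g^2 + 5*g + 4) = (g - 4)*(g + 1)^2*(g + 4)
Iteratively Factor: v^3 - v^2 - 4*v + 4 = (v + 2)*(v^2 - 3*v + 2) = (v - 2)*(v + 2)*(v - 1)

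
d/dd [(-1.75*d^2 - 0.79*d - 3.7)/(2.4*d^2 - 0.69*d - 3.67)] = (3.1035*d^2 + 30.605*d + 0.3463)/(5.76*d^4 - 3.312*d^3 - 17.1399*d^2 + 5.0646*d + 13.4689)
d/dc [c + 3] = 1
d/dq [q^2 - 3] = 2*q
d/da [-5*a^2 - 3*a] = -10*a - 3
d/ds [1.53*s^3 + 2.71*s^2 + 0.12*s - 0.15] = 4.59*s^2 + 5.42*s + 0.12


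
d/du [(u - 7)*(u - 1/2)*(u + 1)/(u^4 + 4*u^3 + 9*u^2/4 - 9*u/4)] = 2*(-2*u^4 + 24*u^3 + 105*u^2 + 126*u + 63)/(u^2*(4*u^4 + 36*u^3 + 117*u^2 + 162*u + 81))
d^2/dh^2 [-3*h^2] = -6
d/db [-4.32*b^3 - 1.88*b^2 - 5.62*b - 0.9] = -12.96*b^2 - 3.76*b - 5.62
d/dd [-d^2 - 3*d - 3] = -2*d - 3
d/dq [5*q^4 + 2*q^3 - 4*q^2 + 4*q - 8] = 20*q^3 + 6*q^2 - 8*q + 4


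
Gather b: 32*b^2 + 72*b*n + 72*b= 32*b^2 + b*(72*n + 72)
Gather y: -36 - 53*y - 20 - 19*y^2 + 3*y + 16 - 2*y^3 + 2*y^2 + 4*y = -2*y^3 - 17*y^2 - 46*y - 40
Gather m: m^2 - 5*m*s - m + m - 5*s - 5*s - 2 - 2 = m^2 - 5*m*s - 10*s - 4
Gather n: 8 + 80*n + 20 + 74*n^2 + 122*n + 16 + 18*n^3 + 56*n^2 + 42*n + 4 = 18*n^3 + 130*n^2 + 244*n + 48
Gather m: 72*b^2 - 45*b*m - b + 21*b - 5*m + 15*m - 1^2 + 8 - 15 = 72*b^2 + 20*b + m*(10 - 45*b) - 8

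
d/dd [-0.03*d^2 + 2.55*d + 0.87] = 2.55 - 0.06*d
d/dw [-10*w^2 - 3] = -20*w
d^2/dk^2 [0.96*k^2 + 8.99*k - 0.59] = 1.92000000000000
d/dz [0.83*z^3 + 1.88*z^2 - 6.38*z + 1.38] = 2.49*z^2 + 3.76*z - 6.38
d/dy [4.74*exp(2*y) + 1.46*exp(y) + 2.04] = (9.48*exp(y) + 1.46)*exp(y)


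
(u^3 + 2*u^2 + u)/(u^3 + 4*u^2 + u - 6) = u*(u^2 + 2*u + 1)/(u^3 + 4*u^2 + u - 6)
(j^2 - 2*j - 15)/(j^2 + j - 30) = (j + 3)/(j + 6)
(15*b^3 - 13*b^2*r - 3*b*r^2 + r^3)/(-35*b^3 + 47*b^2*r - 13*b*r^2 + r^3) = (3*b + r)/(-7*b + r)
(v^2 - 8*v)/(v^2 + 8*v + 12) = v*(v - 8)/(v^2 + 8*v + 12)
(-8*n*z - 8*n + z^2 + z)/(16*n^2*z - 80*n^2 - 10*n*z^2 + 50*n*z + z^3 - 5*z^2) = (z + 1)/(-2*n*z + 10*n + z^2 - 5*z)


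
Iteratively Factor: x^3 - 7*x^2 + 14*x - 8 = (x - 1)*(x^2 - 6*x + 8) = (x - 4)*(x - 1)*(x - 2)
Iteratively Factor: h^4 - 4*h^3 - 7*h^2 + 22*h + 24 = (h - 3)*(h^3 - h^2 - 10*h - 8) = (h - 3)*(h + 1)*(h^2 - 2*h - 8) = (h - 4)*(h - 3)*(h + 1)*(h + 2)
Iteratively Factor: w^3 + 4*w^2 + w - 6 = (w - 1)*(w^2 + 5*w + 6) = (w - 1)*(w + 2)*(w + 3)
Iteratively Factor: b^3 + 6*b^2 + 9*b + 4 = (b + 1)*(b^2 + 5*b + 4) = (b + 1)^2*(b + 4)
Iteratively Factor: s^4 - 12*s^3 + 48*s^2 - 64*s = (s - 4)*(s^3 - 8*s^2 + 16*s) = s*(s - 4)*(s^2 - 8*s + 16) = s*(s - 4)^2*(s - 4)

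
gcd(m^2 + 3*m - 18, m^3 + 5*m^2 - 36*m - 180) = m + 6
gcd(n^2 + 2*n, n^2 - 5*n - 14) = n + 2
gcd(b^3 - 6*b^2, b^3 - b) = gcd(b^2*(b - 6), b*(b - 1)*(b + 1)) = b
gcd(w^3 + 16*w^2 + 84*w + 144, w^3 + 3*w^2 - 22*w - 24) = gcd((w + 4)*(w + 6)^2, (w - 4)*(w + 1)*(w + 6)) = w + 6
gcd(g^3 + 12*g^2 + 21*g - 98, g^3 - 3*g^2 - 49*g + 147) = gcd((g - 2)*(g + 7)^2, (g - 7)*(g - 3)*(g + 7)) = g + 7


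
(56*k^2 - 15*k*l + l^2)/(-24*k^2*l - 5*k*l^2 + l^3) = (-7*k + l)/(l*(3*k + l))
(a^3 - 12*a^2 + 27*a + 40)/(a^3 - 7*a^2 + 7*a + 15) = (a - 8)/(a - 3)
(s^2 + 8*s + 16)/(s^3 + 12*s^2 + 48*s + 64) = 1/(s + 4)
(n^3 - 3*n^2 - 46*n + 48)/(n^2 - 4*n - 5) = (-n^3 + 3*n^2 + 46*n - 48)/(-n^2 + 4*n + 5)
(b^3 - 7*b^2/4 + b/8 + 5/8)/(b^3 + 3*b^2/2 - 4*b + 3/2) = (8*b^2 - 6*b - 5)/(4*(2*b^2 + 5*b - 3))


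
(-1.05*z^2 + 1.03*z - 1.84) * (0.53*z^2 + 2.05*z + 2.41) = -0.5565*z^4 - 1.6066*z^3 - 1.3942*z^2 - 1.2897*z - 4.4344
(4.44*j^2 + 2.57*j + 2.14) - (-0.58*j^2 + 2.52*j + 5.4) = 5.02*j^2 + 0.0499999999999998*j - 3.26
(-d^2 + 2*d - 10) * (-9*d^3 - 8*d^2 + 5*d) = 9*d^5 - 10*d^4 + 69*d^3 + 90*d^2 - 50*d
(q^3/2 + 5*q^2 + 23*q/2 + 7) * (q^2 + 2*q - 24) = q^5/2 + 6*q^4 + 19*q^3/2 - 90*q^2 - 262*q - 168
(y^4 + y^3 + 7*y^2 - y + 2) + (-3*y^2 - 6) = y^4 + y^3 + 4*y^2 - y - 4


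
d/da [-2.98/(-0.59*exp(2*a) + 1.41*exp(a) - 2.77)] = (4.2018 - 3.5164*exp(a))*exp(a)/(0.59*exp(2*a) - 1.41*exp(a) + 2.77)^2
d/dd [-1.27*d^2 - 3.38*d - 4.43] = -2.54*d - 3.38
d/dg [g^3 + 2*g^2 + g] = 3*g^2 + 4*g + 1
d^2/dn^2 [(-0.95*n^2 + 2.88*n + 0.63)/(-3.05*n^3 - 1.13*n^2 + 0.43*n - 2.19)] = (17.6747499999999*n^6 - 160.7472*n^5 - 122.40687*n^4 - 137.564044*n^3 + 216.868518*n^2 + 69.848028*n + 6.573546)/(28.372625*n^9 + 31.535475*n^8 - 0.316590000000001*n^7 + 53.668352*n^6 + 45.331644*n^5 - 8.217066*n^4 + 37.420082*n^3 + 17.473572*n^2 - 6.186969*n + 10.503459)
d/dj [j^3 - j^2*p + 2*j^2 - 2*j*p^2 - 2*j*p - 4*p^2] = 3*j^2 - 2*j*p + 4*j - 2*p^2 - 2*p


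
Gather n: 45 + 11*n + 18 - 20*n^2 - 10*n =-20*n^2 + n + 63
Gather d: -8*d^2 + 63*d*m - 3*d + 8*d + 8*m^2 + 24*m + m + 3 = -8*d^2 + d*(63*m + 5) + 8*m^2 + 25*m + 3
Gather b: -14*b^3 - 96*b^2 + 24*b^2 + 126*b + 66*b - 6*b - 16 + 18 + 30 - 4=-14*b^3 - 72*b^2 + 186*b + 28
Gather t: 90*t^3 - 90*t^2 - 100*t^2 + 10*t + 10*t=90*t^3 - 190*t^2 + 20*t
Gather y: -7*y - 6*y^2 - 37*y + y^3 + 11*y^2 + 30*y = y^3 + 5*y^2 - 14*y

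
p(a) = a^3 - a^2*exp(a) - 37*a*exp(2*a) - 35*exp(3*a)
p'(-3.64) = 39.75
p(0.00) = -35.00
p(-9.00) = -729.01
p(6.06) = -2792485044.46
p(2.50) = -77070.22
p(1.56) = -5086.89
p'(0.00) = -142.00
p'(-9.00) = 242.99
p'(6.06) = -8343073517.27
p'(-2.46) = 19.05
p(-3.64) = -48.48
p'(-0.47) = -25.39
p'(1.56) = -14787.20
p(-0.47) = -1.99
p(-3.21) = -33.30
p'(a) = -a^2*exp(a) + 3*a^2 - 74*a*exp(2*a) - 2*a*exp(a) - 105*exp(3*a) - 37*exp(2*a)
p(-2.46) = -14.76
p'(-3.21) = 31.08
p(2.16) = -28858.44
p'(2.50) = -222910.48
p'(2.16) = -83321.00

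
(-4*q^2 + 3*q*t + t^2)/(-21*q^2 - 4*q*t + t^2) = (4*q^2 - 3*q*t - t^2)/(21*q^2 + 4*q*t - t^2)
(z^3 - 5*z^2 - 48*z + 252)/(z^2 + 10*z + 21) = (z^2 - 12*z + 36)/(z + 3)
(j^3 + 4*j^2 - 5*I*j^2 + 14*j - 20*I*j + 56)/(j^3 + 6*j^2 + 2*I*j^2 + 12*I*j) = (j^2 + j*(4 - 7*I) - 28*I)/(j*(j + 6))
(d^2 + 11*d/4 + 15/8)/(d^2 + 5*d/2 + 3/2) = (d + 5/4)/(d + 1)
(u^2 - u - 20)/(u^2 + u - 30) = (u + 4)/(u + 6)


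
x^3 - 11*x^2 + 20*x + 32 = (x - 8)*(x - 4)*(x + 1)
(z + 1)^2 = z^2 + 2*z + 1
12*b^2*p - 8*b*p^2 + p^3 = p*(-6*b + p)*(-2*b + p)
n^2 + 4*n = n*(n + 4)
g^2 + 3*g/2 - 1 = (g - 1/2)*(g + 2)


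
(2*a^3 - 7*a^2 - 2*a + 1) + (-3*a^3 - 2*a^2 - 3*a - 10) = -a^3 - 9*a^2 - 5*a - 9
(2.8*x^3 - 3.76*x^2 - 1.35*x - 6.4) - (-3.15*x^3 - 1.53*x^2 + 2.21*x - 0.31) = 5.95*x^3 - 2.23*x^2 - 3.56*x - 6.09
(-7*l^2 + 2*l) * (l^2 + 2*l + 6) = -7*l^4 - 12*l^3 - 38*l^2 + 12*l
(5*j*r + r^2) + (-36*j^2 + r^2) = -36*j^2 + 5*j*r + 2*r^2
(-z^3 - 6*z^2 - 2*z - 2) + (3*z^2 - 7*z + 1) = -z^3 - 3*z^2 - 9*z - 1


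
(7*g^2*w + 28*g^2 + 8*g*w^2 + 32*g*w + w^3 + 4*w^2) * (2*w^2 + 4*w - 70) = 14*g^2*w^3 + 84*g^2*w^2 - 378*g^2*w - 1960*g^2 + 16*g*w^4 + 96*g*w^3 - 432*g*w^2 - 2240*g*w + 2*w^5 + 12*w^4 - 54*w^3 - 280*w^2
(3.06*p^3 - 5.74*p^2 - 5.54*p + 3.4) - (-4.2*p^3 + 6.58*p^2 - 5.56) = 7.26*p^3 - 12.32*p^2 - 5.54*p + 8.96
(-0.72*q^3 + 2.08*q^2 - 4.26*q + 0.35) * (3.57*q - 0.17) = -2.5704*q^4 + 7.548*q^3 - 15.5618*q^2 + 1.9737*q - 0.0595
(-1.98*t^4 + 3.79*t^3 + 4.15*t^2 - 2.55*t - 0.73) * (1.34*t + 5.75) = -2.6532*t^5 - 6.3064*t^4 + 27.3535*t^3 + 20.4455*t^2 - 15.6407*t - 4.1975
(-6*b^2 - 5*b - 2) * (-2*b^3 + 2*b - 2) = 12*b^5 + 10*b^4 - 8*b^3 + 2*b^2 + 6*b + 4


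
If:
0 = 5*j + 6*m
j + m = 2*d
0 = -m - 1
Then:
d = 1/10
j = 6/5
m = -1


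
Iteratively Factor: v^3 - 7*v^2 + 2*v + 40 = (v - 4)*(v^2 - 3*v - 10) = (v - 5)*(v - 4)*(v + 2)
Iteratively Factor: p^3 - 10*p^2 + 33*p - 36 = (p - 3)*(p^2 - 7*p + 12) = (p - 4)*(p - 3)*(p - 3)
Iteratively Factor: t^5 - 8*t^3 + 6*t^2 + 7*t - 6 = (t - 2)*(t^4 + 2*t^3 - 4*t^2 - 2*t + 3) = (t - 2)*(t + 3)*(t^3 - t^2 - t + 1) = (t - 2)*(t + 1)*(t + 3)*(t^2 - 2*t + 1) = (t - 2)*(t - 1)*(t + 1)*(t + 3)*(t - 1)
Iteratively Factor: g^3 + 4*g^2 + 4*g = (g + 2)*(g^2 + 2*g) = (g + 2)^2*(g)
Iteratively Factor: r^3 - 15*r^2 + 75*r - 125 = (r - 5)*(r^2 - 10*r + 25) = (r - 5)^2*(r - 5)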